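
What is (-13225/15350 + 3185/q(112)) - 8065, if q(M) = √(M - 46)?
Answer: -4952439/614 + 3185*√66/66 ≈ -7673.8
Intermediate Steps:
q(M) = √(-46 + M)
(-13225/15350 + 3185/q(112)) - 8065 = (-13225/15350 + 3185/(√(-46 + 112))) - 8065 = (-13225*1/15350 + 3185/(√66)) - 8065 = (-529/614 + 3185*(√66/66)) - 8065 = (-529/614 + 3185*√66/66) - 8065 = -4952439/614 + 3185*√66/66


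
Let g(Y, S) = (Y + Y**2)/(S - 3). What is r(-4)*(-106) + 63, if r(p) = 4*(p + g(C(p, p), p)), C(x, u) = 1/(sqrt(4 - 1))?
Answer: 37363/21 + 424*sqrt(3)/21 ≈ 1814.2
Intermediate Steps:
C(x, u) = sqrt(3)/3 (C(x, u) = 1/(sqrt(3)) = sqrt(3)/3)
g(Y, S) = (Y + Y**2)/(-3 + S)
r(p) = 4*p + 4*sqrt(3)*(1 + sqrt(3)/3)/(3*(-3 + p)) (r(p) = 4*(p + (sqrt(3)/3)*(1 + sqrt(3)/3)/(-3 + p)) = 4*(p + sqrt(3)*(1 + sqrt(3)/3)/(3*(-3 + p))) = 4*p + 4*sqrt(3)*(1 + sqrt(3)/3)/(3*(-3 + p)))
r(-4)*(-106) + 63 = (4*(1 + sqrt(3) - 9*(-4) + 3*(-4)**2)/(3*(-3 - 4)))*(-106) + 63 = ((4/3)*(1 + sqrt(3) + 36 + 3*16)/(-7))*(-106) + 63 = ((4/3)*(-1/7)*(1 + sqrt(3) + 36 + 48))*(-106) + 63 = ((4/3)*(-1/7)*(85 + sqrt(3)))*(-106) + 63 = (-340/21 - 4*sqrt(3)/21)*(-106) + 63 = (36040/21 + 424*sqrt(3)/21) + 63 = 37363/21 + 424*sqrt(3)/21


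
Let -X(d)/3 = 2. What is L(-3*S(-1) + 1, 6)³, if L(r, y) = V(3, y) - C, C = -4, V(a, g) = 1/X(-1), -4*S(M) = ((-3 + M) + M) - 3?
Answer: 12167/216 ≈ 56.329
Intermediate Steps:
X(d) = -6 (X(d) = -3*2 = -6)
S(M) = 3/2 - M/2 (S(M) = -(((-3 + M) + M) - 3)/4 = -((-3 + 2*M) - 3)/4 = -(-6 + 2*M)/4 = 3/2 - M/2)
V(a, g) = -⅙ (V(a, g) = 1/(-6) = -⅙)
L(r, y) = 23/6 (L(r, y) = -⅙ - 1*(-4) = -⅙ + 4 = 23/6)
L(-3*S(-1) + 1, 6)³ = (23/6)³ = 12167/216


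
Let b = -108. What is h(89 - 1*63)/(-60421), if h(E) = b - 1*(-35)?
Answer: 73/60421 ≈ 0.0012082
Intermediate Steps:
h(E) = -73 (h(E) = -108 - 1*(-35) = -108 + 35 = -73)
h(89 - 1*63)/(-60421) = -73/(-60421) = -73*(-1/60421) = 73/60421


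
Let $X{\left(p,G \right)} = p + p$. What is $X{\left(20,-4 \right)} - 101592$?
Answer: $-101552$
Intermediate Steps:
$X{\left(p,G \right)} = 2 p$
$X{\left(20,-4 \right)} - 101592 = 2 \cdot 20 - 101592 = 40 - 101592 = -101552$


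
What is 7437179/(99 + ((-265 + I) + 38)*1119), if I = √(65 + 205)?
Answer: -314733978101/10689039321 - 2774067767*√30/7126026214 ≈ -31.577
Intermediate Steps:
I = 3*√30 (I = √270 = 3*√30 ≈ 16.432)
7437179/(99 + ((-265 + I) + 38)*1119) = 7437179/(99 + ((-265 + 3*√30) + 38)*1119) = 7437179/(99 + (-227 + 3*√30)*1119) = 7437179/(99 + (-254013 + 3357*√30)) = 7437179/(-253914 + 3357*√30)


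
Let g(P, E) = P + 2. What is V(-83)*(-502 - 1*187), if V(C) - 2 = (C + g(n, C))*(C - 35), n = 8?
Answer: -5936424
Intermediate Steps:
g(P, E) = 2 + P
V(C) = 2 + (-35 + C)*(10 + C) (V(C) = 2 + (C + (2 + 8))*(C - 35) = 2 + (C + 10)*(-35 + C) = 2 + (10 + C)*(-35 + C) = 2 + (-35 + C)*(10 + C))
V(-83)*(-502 - 1*187) = (-348 + (-83)² - 25*(-83))*(-502 - 1*187) = (-348 + 6889 + 2075)*(-502 - 187) = 8616*(-689) = -5936424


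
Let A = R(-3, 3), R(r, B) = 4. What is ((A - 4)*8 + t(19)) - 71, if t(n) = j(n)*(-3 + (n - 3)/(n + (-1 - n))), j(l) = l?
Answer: -432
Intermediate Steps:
A = 4
t(n) = -n² (t(n) = n*(-3 + (n - 3)/(n + (-1 - n))) = n*(-3 + (-3 + n)/(-1)) = n*(-3 + (-3 + n)*(-1)) = n*(-3 + (3 - n)) = n*(-n) = -n²)
((A - 4)*8 + t(19)) - 71 = ((4 - 4)*8 - 1*19²) - 71 = (0*8 - 1*361) - 71 = (0 - 361) - 71 = -361 - 71 = -432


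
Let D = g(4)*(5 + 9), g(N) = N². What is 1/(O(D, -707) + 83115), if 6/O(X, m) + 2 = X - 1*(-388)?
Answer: 305/25350078 ≈ 1.2032e-5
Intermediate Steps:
D = 224 (D = 4²*(5 + 9) = 16*14 = 224)
O(X, m) = 6/(386 + X) (O(X, m) = 6/(-2 + (X - 1*(-388))) = 6/(-2 + (X + 388)) = 6/(-2 + (388 + X)) = 6/(386 + X))
1/(O(D, -707) + 83115) = 1/(6/(386 + 224) + 83115) = 1/(6/610 + 83115) = 1/(6*(1/610) + 83115) = 1/(3/305 + 83115) = 1/(25350078/305) = 305/25350078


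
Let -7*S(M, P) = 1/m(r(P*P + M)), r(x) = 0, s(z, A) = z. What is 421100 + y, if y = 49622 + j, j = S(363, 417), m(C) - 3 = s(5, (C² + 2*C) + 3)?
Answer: 26360431/56 ≈ 4.7072e+5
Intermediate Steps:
m(C) = 8 (m(C) = 3 + 5 = 8)
S(M, P) = -1/56 (S(M, P) = -⅐/8 = -⅐*⅛ = -1/56)
j = -1/56 ≈ -0.017857
y = 2778831/56 (y = 49622 - 1/56 = 2778831/56 ≈ 49622.)
421100 + y = 421100 + 2778831/56 = 26360431/56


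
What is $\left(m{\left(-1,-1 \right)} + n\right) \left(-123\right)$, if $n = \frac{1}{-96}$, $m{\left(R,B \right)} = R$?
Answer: $\frac{3977}{32} \approx 124.28$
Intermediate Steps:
$n = - \frac{1}{96} \approx -0.010417$
$\left(m{\left(-1,-1 \right)} + n\right) \left(-123\right) = \left(-1 - \frac{1}{96}\right) \left(-123\right) = \left(- \frac{97}{96}\right) \left(-123\right) = \frac{3977}{32}$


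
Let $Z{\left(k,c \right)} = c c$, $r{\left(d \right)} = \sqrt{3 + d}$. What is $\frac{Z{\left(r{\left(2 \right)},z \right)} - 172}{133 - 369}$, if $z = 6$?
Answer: $\frac{34}{59} \approx 0.57627$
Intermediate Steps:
$Z{\left(k,c \right)} = c^{2}$
$\frac{Z{\left(r{\left(2 \right)},z \right)} - 172}{133 - 369} = \frac{6^{2} - 172}{133 - 369} = \frac{36 - 172}{-236} = \left(-136\right) \left(- \frac{1}{236}\right) = \frac{34}{59}$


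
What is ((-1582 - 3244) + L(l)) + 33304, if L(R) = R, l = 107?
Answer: 28585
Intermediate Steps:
((-1582 - 3244) + L(l)) + 33304 = ((-1582 - 3244) + 107) + 33304 = (-4826 + 107) + 33304 = -4719 + 33304 = 28585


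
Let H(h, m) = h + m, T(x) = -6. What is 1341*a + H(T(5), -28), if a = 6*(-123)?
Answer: -989692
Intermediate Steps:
a = -738
1341*a + H(T(5), -28) = 1341*(-738) + (-6 - 28) = -989658 - 34 = -989692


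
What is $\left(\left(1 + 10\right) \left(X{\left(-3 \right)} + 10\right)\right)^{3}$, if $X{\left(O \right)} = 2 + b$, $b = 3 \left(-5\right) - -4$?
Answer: $1331$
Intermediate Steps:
$b = -11$ ($b = -15 + 4 = -11$)
$X{\left(O \right)} = -9$ ($X{\left(O \right)} = 2 - 11 = -9$)
$\left(\left(1 + 10\right) \left(X{\left(-3 \right)} + 10\right)\right)^{3} = \left(\left(1 + 10\right) \left(-9 + 10\right)\right)^{3} = \left(11 \cdot 1\right)^{3} = 11^{3} = 1331$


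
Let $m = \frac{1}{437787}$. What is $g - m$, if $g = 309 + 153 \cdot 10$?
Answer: $\frac{805090292}{437787} \approx 1839.0$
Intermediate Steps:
$m = \frac{1}{437787} \approx 2.2842 \cdot 10^{-6}$
$g = 1839$ ($g = 309 + 1530 = 1839$)
$g - m = 1839 - \frac{1}{437787} = \frac{805090292}{437787}$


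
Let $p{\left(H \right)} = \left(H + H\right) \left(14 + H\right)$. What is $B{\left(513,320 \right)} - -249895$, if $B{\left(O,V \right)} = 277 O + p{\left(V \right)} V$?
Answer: $68795196$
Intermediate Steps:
$p{\left(H \right)} = 2 H \left(14 + H\right)$
$B{\left(O,V \right)} = 277 O + 2 V^{2} \left(14 + V\right)$ ($B{\left(O,V \right)} = 277 O + 2 V \left(14 + V\right) V = 277 O + 2 V^{2} \left(14 + V\right)$)
$B{\left(513,320 \right)} - -249895 = \left(277 \cdot 513 + 2 \cdot 320^{2} \left(14 + 320\right)\right) - -249895 = \left(142101 + 2 \cdot 102400 \cdot 334\right) + 249895 = \left(142101 + 68403200\right) + 249895 = 68545301 + 249895 = 68795196$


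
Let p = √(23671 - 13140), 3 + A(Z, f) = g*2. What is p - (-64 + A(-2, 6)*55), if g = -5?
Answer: 779 + √10531 ≈ 881.62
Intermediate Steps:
A(Z, f) = -13 (A(Z, f) = -3 - 5*2 = -3 - 10 = -13)
p = √10531 ≈ 102.62
p - (-64 + A(-2, 6)*55) = √10531 - (-64 - 13*55) = √10531 - (-64 - 715) = √10531 - 1*(-779) = √10531 + 779 = 779 + √10531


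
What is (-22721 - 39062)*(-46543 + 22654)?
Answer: 1475934087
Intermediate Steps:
(-22721 - 39062)*(-46543 + 22654) = -61783*(-23889) = 1475934087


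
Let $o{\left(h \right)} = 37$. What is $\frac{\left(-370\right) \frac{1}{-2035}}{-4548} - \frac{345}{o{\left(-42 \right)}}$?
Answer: $- \frac{8629867}{925518} \approx -9.3244$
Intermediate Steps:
$\frac{\left(-370\right) \frac{1}{-2035}}{-4548} - \frac{345}{o{\left(-42 \right)}} = \frac{\left(-370\right) \frac{1}{-2035}}{-4548} - \frac{345}{37} = \left(-370\right) \left(- \frac{1}{2035}\right) \left(- \frac{1}{4548}\right) - \frac{345}{37} = \frac{2}{11} \left(- \frac{1}{4548}\right) - \frac{345}{37} = - \frac{1}{25014} - \frac{345}{37} = - \frac{8629867}{925518}$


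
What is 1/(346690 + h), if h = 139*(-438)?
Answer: 1/285808 ≈ 3.4989e-6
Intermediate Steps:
h = -60882
1/(346690 + h) = 1/(346690 - 60882) = 1/285808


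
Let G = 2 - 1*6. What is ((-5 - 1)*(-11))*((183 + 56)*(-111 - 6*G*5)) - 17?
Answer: 141949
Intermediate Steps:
G = -4 (G = 2 - 6 = -4)
((-5 - 1)*(-11))*((183 + 56)*(-111 - 6*G*5)) - 17 = ((-5 - 1)*(-11))*((183 + 56)*(-111 - 6*(-4)*5)) - 17 = (-6*(-11))*(239*(-111 + 24*5)) - 17 = 66*(239*(-111 + 120)) - 17 = 66*(239*9) - 17 = 66*2151 - 17 = 141966 - 17 = 141949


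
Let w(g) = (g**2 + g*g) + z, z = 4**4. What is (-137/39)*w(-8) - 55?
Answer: -18251/13 ≈ -1403.9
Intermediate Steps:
z = 256
w(g) = 256 + 2*g**2 (w(g) = (g**2 + g*g) + 256 = (g**2 + g**2) + 256 = 2*g**2 + 256 = 256 + 2*g**2)
(-137/39)*w(-8) - 55 = (-137/39)*(256 + 2*(-8)**2) - 55 = (-137*1/39)*(256 + 2*64) - 55 = -137*(256 + 128)/39 - 55 = -137/39*384 - 55 = -17536/13 - 55 = -18251/13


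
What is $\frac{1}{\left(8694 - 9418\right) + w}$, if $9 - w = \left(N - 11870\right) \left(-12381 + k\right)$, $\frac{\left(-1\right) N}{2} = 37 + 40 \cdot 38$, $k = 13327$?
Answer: $\frac{1}{14174149} \approx 7.0551 \cdot 10^{-8}$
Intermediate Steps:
$N = -3114$ ($N = - 2 \left(37 + 40 \cdot 38\right) = - 2 \left(37 + 1520\right) = \left(-2\right) 1557 = -3114$)
$w = 14174873$ ($w = 9 - \left(-3114 - 11870\right) \left(-12381 + 13327\right) = 9 - \left(-14984\right) 946 = 9 - -14174864 = 9 + 14174864 = 14174873$)
$\frac{1}{\left(8694 - 9418\right) + w} = \frac{1}{\left(8694 - 9418\right) + 14174873} = \frac{1}{-724 + 14174873} = \frac{1}{14174149}$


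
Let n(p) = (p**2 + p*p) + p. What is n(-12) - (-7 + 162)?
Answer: 121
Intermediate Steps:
n(p) = p + 2*p**2 (n(p) = (p**2 + p**2) + p = 2*p**2 + p = p + 2*p**2)
n(-12) - (-7 + 162) = -12*(1 + 2*(-12)) - (-7 + 162) = -12*(1 - 24) - 1*155 = -12*(-23) - 155 = 276 - 155 = 121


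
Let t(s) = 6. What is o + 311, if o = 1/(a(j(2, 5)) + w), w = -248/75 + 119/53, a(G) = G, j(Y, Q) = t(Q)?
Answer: 6109216/19631 ≈ 311.20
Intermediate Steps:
j(Y, Q) = 6
w = -4219/3975 (w = -248*1/75 + 119*(1/53) = -248/75 + 119/53 = -4219/3975 ≈ -1.0614)
o = 3975/19631 (o = 1/(6 - 4219/3975) = 1/(19631/3975) = 3975/19631 ≈ 0.20249)
o + 311 = 3975/19631 + 311 = 6109216/19631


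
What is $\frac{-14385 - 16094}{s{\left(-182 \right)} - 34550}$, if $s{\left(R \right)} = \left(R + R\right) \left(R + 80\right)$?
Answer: $- \frac{30479}{2578} \approx -11.823$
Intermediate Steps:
$s{\left(R \right)} = 2 R \left(80 + R\right)$
$\frac{-14385 - 16094}{s{\left(-182 \right)} - 34550} = \frac{-14385 - 16094}{2 \left(-182\right) \left(80 - 182\right) - 34550} = - \frac{30479}{2 \left(-182\right) \left(-102\right) - 34550} = - \frac{30479}{37128 - 34550} = - \frac{30479}{2578}$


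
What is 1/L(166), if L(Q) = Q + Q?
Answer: 1/332 ≈ 0.0030120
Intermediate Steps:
L(Q) = 2*Q
1/L(166) = 1/(2*166) = 1/332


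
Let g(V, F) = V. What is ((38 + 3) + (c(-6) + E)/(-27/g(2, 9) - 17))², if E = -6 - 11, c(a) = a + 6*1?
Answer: 6426225/3721 ≈ 1727.0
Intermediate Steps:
c(a) = 6 + a (c(a) = a + 6 = 6 + a)
E = -17
((38 + 3) + (c(-6) + E)/(-27/g(2, 9) - 17))² = ((38 + 3) + ((6 - 6) - 17)/(-27/2 - 17))² = (41 + (0 - 17)/(-27*½ - 17))² = (41 - 17/(-27/2 - 17))² = (41 - 17/(-61/2))² = (41 - 17*(-2/61))² = (41 + 34/61)² = (2535/61)² = 6426225/3721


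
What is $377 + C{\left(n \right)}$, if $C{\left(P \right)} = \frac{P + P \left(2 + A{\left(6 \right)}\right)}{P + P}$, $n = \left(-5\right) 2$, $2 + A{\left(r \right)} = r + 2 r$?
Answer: $\frac{773}{2} \approx 386.5$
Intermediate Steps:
$A{\left(r \right)} = -2 + 3 r$ ($A{\left(r \right)} = -2 + \left(r + 2 r\right) = -2 + 3 r$)
$n = -10$
$C{\left(P \right)} = \frac{19}{2}$ ($C{\left(P \right)} = \frac{P + P \left(2 + \left(-2 + 3 \cdot 6\right)\right)}{P + P} = \frac{P + P \left(2 + \left(-2 + 18\right)\right)}{2 P} = \left(P + P \left(2 + 16\right)\right) \frac{1}{2 P} = \left(P + P 18\right) \frac{1}{2 P} = \left(P + 18 P\right) \frac{1}{2 P} = 19 P \frac{1}{2 P} = \frac{19}{2}$)
$377 + C{\left(n \right)} = 377 + \frac{19}{2} = \frac{773}{2}$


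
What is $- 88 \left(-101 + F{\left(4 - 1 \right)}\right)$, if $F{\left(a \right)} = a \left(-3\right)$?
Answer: $9680$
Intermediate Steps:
$F{\left(a \right)} = - 3 a$
$- 88 \left(-101 + F{\left(4 - 1 \right)}\right) = - 88 \left(-101 - 3 \left(4 - 1\right)\right) = - 88 \left(-101 - 9\right) = \left(-88\right) \left(-110\right) = 9680$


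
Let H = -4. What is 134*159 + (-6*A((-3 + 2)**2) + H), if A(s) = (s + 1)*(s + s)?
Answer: 21278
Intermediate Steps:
A(s) = 2*s*(1 + s) (A(s) = (1 + s)*(2*s) = 2*s*(1 + s))
134*159 + (-6*A((-3 + 2)**2) + H) = 134*159 + (-12*(-3 + 2)**2*(1 + (-3 + 2)**2) - 4) = 21306 + (-12*(-1)**2*(1 + (-1)**2) - 4) = 21306 + (-12*(1 + 1) - 4) = 21306 + (-12*2 - 4) = 21306 + (-6*4 - 4) = 21306 + (-24 - 4) = 21306 - 28 = 21278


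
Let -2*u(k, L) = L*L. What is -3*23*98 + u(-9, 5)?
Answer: -13549/2 ≈ -6774.5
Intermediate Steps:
u(k, L) = -L²/2 (u(k, L) = -L*L/2 = -L²/2)
-3*23*98 + u(-9, 5) = -3*23*98 - ½*5² = -69*98 - ½*25 = -6762 - 25/2 = -13549/2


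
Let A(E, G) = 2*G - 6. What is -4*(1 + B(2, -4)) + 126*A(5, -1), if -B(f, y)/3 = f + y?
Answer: -1036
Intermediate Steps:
B(f, y) = -3*f - 3*y (B(f, y) = -3*(f + y) = -3*f - 3*y)
A(E, G) = -6 + 2*G
-4*(1 + B(2, -4)) + 126*A(5, -1) = -4*(1 + (-3*2 - 3*(-4))) + 126*(-6 + 2*(-1)) = -4*(1 + (-6 + 12)) + 126*(-6 - 2) = -4*(1 + 6) + 126*(-8) = -4*7 - 1008 = -28 - 1008 = -1036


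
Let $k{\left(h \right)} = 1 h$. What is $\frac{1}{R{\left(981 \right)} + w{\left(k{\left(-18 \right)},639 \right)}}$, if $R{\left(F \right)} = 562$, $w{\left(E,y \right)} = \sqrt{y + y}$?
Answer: $\frac{281}{157283} - \frac{3 \sqrt{142}}{314566} \approx 0.0016729$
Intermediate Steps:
$k{\left(h \right)} = h$
$w{\left(E,y \right)} = \sqrt{2} \sqrt{y}$ ($w{\left(E,y \right)} = \sqrt{2 y} = \sqrt{2} \sqrt{y}$)
$\frac{1}{R{\left(981 \right)} + w{\left(k{\left(-18 \right)},639 \right)}} = \frac{1}{562 + \sqrt{2} \sqrt{639}} = \frac{1}{562 + \sqrt{2} \cdot 3 \sqrt{71}} = \frac{1}{562 + 3 \sqrt{142}}$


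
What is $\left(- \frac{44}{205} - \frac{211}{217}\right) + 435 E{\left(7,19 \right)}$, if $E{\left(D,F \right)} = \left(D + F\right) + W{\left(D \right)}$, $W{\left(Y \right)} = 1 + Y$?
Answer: $\frac{657880347}{44485} \approx 14789.0$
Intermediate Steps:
$E{\left(D,F \right)} = 1 + F + 2 D$ ($E{\left(D,F \right)} = \left(D + F\right) + \left(1 + D\right) = 1 + F + 2 D$)
$\left(- \frac{44}{205} - \frac{211}{217}\right) + 435 E{\left(7,19 \right)} = \left(- \frac{44}{205} - \frac{211}{217}\right) + 435 \left(1 + 19 + 2 \cdot 7\right) = \left(\left(-44\right) \frac{1}{205} - \frac{211}{217}\right) + 435 \left(1 + 19 + 14\right) = \left(- \frac{44}{205} - \frac{211}{217}\right) + 435 \cdot 34 = - \frac{52803}{44485} + 14790 = \frac{657880347}{44485}$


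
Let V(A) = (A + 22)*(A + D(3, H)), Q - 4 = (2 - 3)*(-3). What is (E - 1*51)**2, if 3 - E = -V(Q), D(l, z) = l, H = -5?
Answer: 58564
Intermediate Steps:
Q = 7 (Q = 4 + (2 - 3)*(-3) = 4 - 1*(-3) = 4 + 3 = 7)
V(A) = (3 + A)*(22 + A) (V(A) = (A + 22)*(A + 3) = (22 + A)*(3 + A) = (3 + A)*(22 + A))
E = 293 (E = 3 - (-1)*(66 + 7**2 + 25*7) = 3 - (-1)*(66 + 49 + 175) = 3 - (-1)*290 = 3 - 1*(-290) = 3 + 290 = 293)
(E - 1*51)**2 = (293 - 1*51)**2 = (293 - 51)**2 = 242**2 = 58564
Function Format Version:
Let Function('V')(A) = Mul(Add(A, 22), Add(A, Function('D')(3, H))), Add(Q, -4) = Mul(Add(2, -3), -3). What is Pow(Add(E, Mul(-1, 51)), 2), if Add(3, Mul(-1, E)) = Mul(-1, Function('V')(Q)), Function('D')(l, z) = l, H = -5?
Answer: 58564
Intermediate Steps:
Q = 7 (Q = Add(4, Mul(Add(2, -3), -3)) = Add(4, Mul(-1, -3)) = Add(4, 3) = 7)
Function('V')(A) = Mul(Add(3, A), Add(22, A)) (Function('V')(A) = Mul(Add(A, 22), Add(A, 3)) = Mul(Add(22, A), Add(3, A)) = Mul(Add(3, A), Add(22, A)))
E = 293 (E = Add(3, Mul(-1, Mul(-1, Add(66, Pow(7, 2), Mul(25, 7))))) = Add(3, Mul(-1, Mul(-1, Add(66, 49, 175)))) = Add(3, Mul(-1, Mul(-1, 290))) = Add(3, Mul(-1, -290)) = Add(3, 290) = 293)
Pow(Add(E, Mul(-1, 51)), 2) = Pow(Add(293, Mul(-1, 51)), 2) = Pow(Add(293, -51), 2) = Pow(242, 2) = 58564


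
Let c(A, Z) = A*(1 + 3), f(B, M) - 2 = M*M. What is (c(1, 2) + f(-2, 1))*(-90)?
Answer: -630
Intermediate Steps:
f(B, M) = 2 + M**2 (f(B, M) = 2 + M*M = 2 + M**2)
c(A, Z) = 4*A (c(A, Z) = A*4 = 4*A)
(c(1, 2) + f(-2, 1))*(-90) = (4*1 + (2 + 1**2))*(-90) = (4 + (2 + 1))*(-90) = (4 + 3)*(-90) = 7*(-90) = -630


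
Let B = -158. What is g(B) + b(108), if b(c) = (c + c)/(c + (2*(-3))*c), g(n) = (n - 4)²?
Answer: 131218/5 ≈ 26244.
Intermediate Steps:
g(n) = (-4 + n)²
b(c) = -⅖ (b(c) = (2*c)/(c - 6*c) = (2*c)/((-5*c)) = (2*c)*(-1/(5*c)) = -⅖)
g(B) + b(108) = (-4 - 158)² - ⅖ = (-162)² - ⅖ = 26244 - ⅖ = 131218/5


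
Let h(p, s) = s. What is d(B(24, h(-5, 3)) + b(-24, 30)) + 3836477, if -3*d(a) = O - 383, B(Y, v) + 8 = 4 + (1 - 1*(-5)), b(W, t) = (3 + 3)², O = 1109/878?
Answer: 10105615583/2634 ≈ 3.8366e+6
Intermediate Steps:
O = 1109/878 (O = 1109*(1/878) = 1109/878 ≈ 1.2631)
b(W, t) = 36 (b(W, t) = 6² = 36)
B(Y, v) = 2 (B(Y, v) = -8 + (4 + (1 - 1*(-5))) = -8 + (4 + (1 + 5)) = -8 + (4 + 6) = -8 + 10 = 2)
d(a) = 335165/2634 (d(a) = -(1109/878 - 383)/3 = -⅓*(-335165/878) = 335165/2634)
d(B(24, h(-5, 3)) + b(-24, 30)) + 3836477 = 335165/2634 + 3836477 = 10105615583/2634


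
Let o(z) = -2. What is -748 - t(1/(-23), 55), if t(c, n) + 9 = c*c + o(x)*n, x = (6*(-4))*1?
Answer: -332742/529 ≈ -629.00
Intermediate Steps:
x = -24 (x = -24*1 = -24)
t(c, n) = -9 + c² - 2*n (t(c, n) = -9 + (c*c - 2*n) = -9 + (c² - 2*n) = -9 + c² - 2*n)
-748 - t(1/(-23), 55) = -748 - (-9 + (1/(-23))² - 2*55) = -748 - (-9 + (-1/23)² - 110) = -748 - (-9 + 1/529 - 110) = -748 - 1*(-62950/529) = -748 + 62950/529 = -332742/529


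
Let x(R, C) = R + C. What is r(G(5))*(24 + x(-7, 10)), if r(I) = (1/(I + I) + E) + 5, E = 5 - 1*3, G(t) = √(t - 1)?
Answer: 783/4 ≈ 195.75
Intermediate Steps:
x(R, C) = C + R
G(t) = √(-1 + t)
E = 2 (E = 5 - 3 = 2)
r(I) = 7 + 1/(2*I) (r(I) = (1/(I + I) + 2) + 5 = (1/(2*I) + 2) + 5 = (2 + 1/(2*I)) + 5 = 7 + 1/(2*I))
r(G(5))*(24 + x(-7, 10)) = (7 + 1/(2*(√(-1 + 5))))*(24 + (10 - 7)) = (7 + 1/(2*(√4)))*(24 + 3) = (7 + (½)/2)*27 = (7 + (½)*(½))*27 = (7 + ¼)*27 = (29/4)*27 = 783/4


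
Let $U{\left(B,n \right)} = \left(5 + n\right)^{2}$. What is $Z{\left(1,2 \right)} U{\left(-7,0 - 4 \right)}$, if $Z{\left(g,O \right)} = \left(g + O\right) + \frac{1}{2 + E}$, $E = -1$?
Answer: $4$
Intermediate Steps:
$Z{\left(g,O \right)} = 1 + O + g$ ($Z{\left(g,O \right)} = \left(g + O\right) + \frac{1}{2 - 1} = \left(O + g\right) + 1^{-1} = \left(O + g\right) + 1 = 1 + O + g$)
$Z{\left(1,2 \right)} U{\left(-7,0 - 4 \right)} = \left(1 + 2 + 1\right) \left(5 + \left(0 - 4\right)\right)^{2} = 4 \left(5 + \left(0 - 4\right)\right)^{2} = 4 \left(5 - 4\right)^{2} = 4 \cdot 1^{2} = 4 \cdot 1 = 4$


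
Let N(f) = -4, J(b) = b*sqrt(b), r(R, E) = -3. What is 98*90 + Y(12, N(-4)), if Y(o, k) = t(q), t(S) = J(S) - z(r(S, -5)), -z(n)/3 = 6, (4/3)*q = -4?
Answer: 8838 - 3*I*sqrt(3) ≈ 8838.0 - 5.1962*I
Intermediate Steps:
q = -3 (q = (3/4)*(-4) = -3)
J(b) = b**(3/2)
z(n) = -18 (z(n) = -3*6 = -18)
t(S) = 18 + S**(3/2) (t(S) = S**(3/2) - 1*(-18) = S**(3/2) + 18 = 18 + S**(3/2))
Y(o, k) = 18 - 3*I*sqrt(3) (Y(o, k) = 18 + (-3)**(3/2) = 18 - 3*I*sqrt(3))
98*90 + Y(12, N(-4)) = 98*90 + (18 - 3*I*sqrt(3)) = 8820 + (18 - 3*I*sqrt(3)) = 8838 - 3*I*sqrt(3)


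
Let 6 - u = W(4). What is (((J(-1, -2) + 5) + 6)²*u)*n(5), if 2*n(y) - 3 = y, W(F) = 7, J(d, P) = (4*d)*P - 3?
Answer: -1024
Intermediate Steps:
J(d, P) = -3 + 4*P*d (J(d, P) = 4*P*d - 3 = -3 + 4*P*d)
n(y) = 3/2 + y/2
u = -1 (u = 6 - 1*7 = 6 - 7 = -1)
(((J(-1, -2) + 5) + 6)²*u)*n(5) = ((((-3 + 4*(-2)*(-1)) + 5) + 6)²*(-1))*(3/2 + (½)*5) = ((((-3 + 8) + 5) + 6)²*(-1))*(3/2 + 5/2) = (((5 + 5) + 6)²*(-1))*4 = ((10 + 6)²*(-1))*4 = (16²*(-1))*4 = (256*(-1))*4 = -256*4 = -1024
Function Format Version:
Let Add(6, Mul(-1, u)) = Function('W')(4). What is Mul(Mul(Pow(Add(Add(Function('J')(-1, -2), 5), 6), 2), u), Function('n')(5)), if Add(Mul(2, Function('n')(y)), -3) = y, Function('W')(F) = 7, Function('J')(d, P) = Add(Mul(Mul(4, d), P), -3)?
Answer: -1024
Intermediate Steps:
Function('J')(d, P) = Add(-3, Mul(4, P, d)) (Function('J')(d, P) = Add(Mul(4, P, d), -3) = Add(-3, Mul(4, P, d)))
Function('n')(y) = Add(Rational(3, 2), Mul(Rational(1, 2), y))
u = -1 (u = Add(6, Mul(-1, 7)) = Add(6, -7) = -1)
Mul(Mul(Pow(Add(Add(Function('J')(-1, -2), 5), 6), 2), u), Function('n')(5)) = Mul(Mul(Pow(Add(Add(Add(-3, Mul(4, -2, -1)), 5), 6), 2), -1), Add(Rational(3, 2), Mul(Rational(1, 2), 5))) = Mul(Mul(Pow(Add(Add(Add(-3, 8), 5), 6), 2), -1), Add(Rational(3, 2), Rational(5, 2))) = Mul(Mul(Pow(Add(Add(5, 5), 6), 2), -1), 4) = Mul(Mul(Pow(Add(10, 6), 2), -1), 4) = Mul(Mul(Pow(16, 2), -1), 4) = Mul(Mul(256, -1), 4) = Mul(-256, 4) = -1024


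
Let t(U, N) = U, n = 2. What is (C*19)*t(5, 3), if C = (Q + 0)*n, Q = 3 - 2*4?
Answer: -950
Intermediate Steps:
Q = -5 (Q = 3 - 8 = -5)
C = -10 (C = (-5 + 0)*2 = -5*2 = -10)
(C*19)*t(5, 3) = -10*19*5 = -190*5 = -950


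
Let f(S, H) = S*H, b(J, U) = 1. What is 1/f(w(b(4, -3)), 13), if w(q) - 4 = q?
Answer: 1/65 ≈ 0.015385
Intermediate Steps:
w(q) = 4 + q
f(S, H) = H*S
1/f(w(b(4, -3)), 13) = 1/(13*(4 + 1)) = 1/(13*5) = 1/65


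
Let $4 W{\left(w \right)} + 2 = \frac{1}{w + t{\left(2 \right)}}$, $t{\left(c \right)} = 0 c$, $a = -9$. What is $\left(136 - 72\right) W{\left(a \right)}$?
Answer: $- \frac{304}{9} \approx -33.778$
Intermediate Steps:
$t{\left(c \right)} = 0$
$W{\left(w \right)} = - \frac{1}{2} + \frac{1}{4 w}$ ($W{\left(w \right)} = - \frac{1}{2} + \frac{1}{4 \left(w + 0\right)} = - \frac{1}{2} + \frac{1}{4 w}$)
$\left(136 - 72\right) W{\left(a \right)} = \left(136 - 72\right) \frac{1 - -18}{4 \left(-9\right)} = 64 \cdot \frac{1}{4} \left(- \frac{1}{9}\right) \left(1 + 18\right) = 64 \cdot \frac{1}{4} \left(- \frac{1}{9}\right) 19 = 64 \left(- \frac{19}{36}\right) = - \frac{304}{9}$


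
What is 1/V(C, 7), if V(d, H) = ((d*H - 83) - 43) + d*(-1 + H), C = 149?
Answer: 1/1811 ≈ 0.00055218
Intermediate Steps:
V(d, H) = -126 + H*d + d*(-1 + H) (V(d, H) = ((H*d - 83) - 43) + d*(-1 + H) = ((-83 + H*d) - 43) + d*(-1 + H) = (-126 + H*d) + d*(-1 + H) = -126 + H*d + d*(-1 + H))
1/V(C, 7) = 1/(-126 - 1*149 + 2*7*149) = 1/(-126 - 149 + 2086) = 1/1811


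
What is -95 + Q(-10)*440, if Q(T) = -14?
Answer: -6255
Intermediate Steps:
-95 + Q(-10)*440 = -95 - 14*440 = -95 - 6160 = -6255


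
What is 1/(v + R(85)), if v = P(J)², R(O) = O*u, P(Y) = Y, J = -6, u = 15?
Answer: 1/1311 ≈ 0.00076278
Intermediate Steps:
R(O) = 15*O (R(O) = O*15 = 15*O)
v = 36 (v = (-6)² = 36)
1/(v + R(85)) = 1/(36 + 15*85) = 1/(36 + 1275) = 1/1311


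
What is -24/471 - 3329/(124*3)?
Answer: -525629/58404 ≈ -8.9999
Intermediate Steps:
-24/471 - 3329/(124*3) = -24*1/471 - 3329/372 = -8/157 - 3329*1/372 = -8/157 - 3329/372 = -525629/58404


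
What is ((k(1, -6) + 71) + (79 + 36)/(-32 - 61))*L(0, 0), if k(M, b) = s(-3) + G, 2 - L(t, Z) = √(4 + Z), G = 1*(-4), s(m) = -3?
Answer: 0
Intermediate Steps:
G = -4
L(t, Z) = 2 - √(4 + Z)
k(M, b) = -7 (k(M, b) = -3 - 4 = -7)
((k(1, -6) + 71) + (79 + 36)/(-32 - 61))*L(0, 0) = ((-7 + 71) + (79 + 36)/(-32 - 61))*(2 - √(4 + 0)) = (64 + 115/(-93))*(2 - √4) = (64 + 115*(-1/93))*(2 - 1*2) = (64 - 115/93)*(2 - 2) = (5837/93)*0 = 0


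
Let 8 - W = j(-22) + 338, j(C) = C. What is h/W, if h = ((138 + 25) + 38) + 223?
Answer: -106/77 ≈ -1.3766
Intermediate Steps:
h = 424 (h = (163 + 38) + 223 = 201 + 223 = 424)
W = -308 (W = 8 - (-22 + 338) = 8 - 1*316 = 8 - 316 = -308)
h/W = 424/(-308) = 424*(-1/308) = -106/77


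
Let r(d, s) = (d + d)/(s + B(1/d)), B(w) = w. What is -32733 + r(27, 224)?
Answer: -198000459/6049 ≈ -32733.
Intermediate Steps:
r(d, s) = 2*d/(s + 1/d) (r(d, s) = (d + d)/(s + 1/d) = (2*d)/(s + 1/d) = 2*d/(s + 1/d))
-32733 + r(27, 224) = -32733 + 2*27²/(1 + 27*224) = -32733 + 2*729/(1 + 6048) = -32733 + 2*729/6049 = -32733 + 2*729*(1/6049) = -32733 + 1458/6049 = -198000459/6049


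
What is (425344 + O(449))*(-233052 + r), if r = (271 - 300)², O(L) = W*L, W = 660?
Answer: -167582963324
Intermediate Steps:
O(L) = 660*L
r = 841 (r = (-29)² = 841)
(425344 + O(449))*(-233052 + r) = (425344 + 660*449)*(-233052 + 841) = (425344 + 296340)*(-232211) = 721684*(-232211) = -167582963324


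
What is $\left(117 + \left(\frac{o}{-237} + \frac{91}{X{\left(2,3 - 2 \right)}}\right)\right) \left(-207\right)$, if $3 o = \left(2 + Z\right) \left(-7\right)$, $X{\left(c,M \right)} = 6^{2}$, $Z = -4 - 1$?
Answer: $- \frac{7816619}{316} \approx -24736.0$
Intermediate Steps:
$Z = -5$ ($Z = -4 - 1 = -5$)
$X{\left(c,M \right)} = 36$
$o = 7$ ($o = \frac{\left(2 - 5\right) \left(-7\right)}{3} = \frac{\left(-3\right) \left(-7\right)}{3} = \frac{1}{3} \cdot 21 = 7$)
$\left(117 + \left(\frac{o}{-237} + \frac{91}{X{\left(2,3 - 2 \right)}}\right)\right) \left(-207\right) = \left(117 + \left(\frac{7}{-237} + \frac{91}{36}\right)\right) \left(-207\right) = \left(117 + \left(7 \left(- \frac{1}{237}\right) + 91 \cdot \frac{1}{36}\right)\right) \left(-207\right) = \left(117 + \left(- \frac{7}{237} + \frac{91}{36}\right)\right) \left(-207\right) = \left(117 + \frac{7105}{2844}\right) \left(-207\right) = \frac{339853}{2844} \left(-207\right) = - \frac{7816619}{316}$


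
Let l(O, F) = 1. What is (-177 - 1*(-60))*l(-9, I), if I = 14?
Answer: -117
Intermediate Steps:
(-177 - 1*(-60))*l(-9, I) = (-177 - 1*(-60))*1 = (-177 + 60)*1 = -117*1 = -117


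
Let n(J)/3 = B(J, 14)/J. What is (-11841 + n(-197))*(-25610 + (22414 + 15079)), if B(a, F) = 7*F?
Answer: -27722694393/197 ≈ -1.4072e+8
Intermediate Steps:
n(J) = 294/J (n(J) = 3*((7*14)/J) = 3*(98/J) = 294/J)
(-11841 + n(-197))*(-25610 + (22414 + 15079)) = (-11841 + 294/(-197))*(-25610 + (22414 + 15079)) = (-11841 + 294*(-1/197))*(-25610 + 37493) = (-11841 - 294/197)*11883 = -2332971/197*11883 = -27722694393/197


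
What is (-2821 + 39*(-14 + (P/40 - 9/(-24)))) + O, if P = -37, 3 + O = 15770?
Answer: 247571/20 ≈ 12379.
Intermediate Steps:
O = 15767 (O = -3 + 15770 = 15767)
(-2821 + 39*(-14 + (P/40 - 9/(-24)))) + O = (-2821 + 39*(-14 + (-37/40 - 9/(-24)))) + 15767 = (-2821 + 39*(-14 + (-37*1/40 - 9*(-1/24)))) + 15767 = (-2821 + 39*(-14 + (-37/40 + 3/8))) + 15767 = (-2821 + 39*(-14 - 11/20)) + 15767 = (-2821 + 39*(-291/20)) + 15767 = (-2821 - 11349/20) + 15767 = -67769/20 + 15767 = 247571/20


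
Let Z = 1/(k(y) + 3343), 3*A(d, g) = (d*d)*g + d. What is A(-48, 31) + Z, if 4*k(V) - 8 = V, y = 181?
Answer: 322643316/13561 ≈ 23792.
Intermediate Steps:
k(V) = 2 + V/4
A(d, g) = d/3 + g*d**2/3 (A(d, g) = ((d*d)*g + d)/3 = (d**2*g + d)/3 = (g*d**2 + d)/3 = (d + g*d**2)/3 = d/3 + g*d**2/3)
Z = 4/13561 (Z = 1/((2 + (1/4)*181) + 3343) = 1/((2 + 181/4) + 3343) = 1/(189/4 + 3343) = 1/(13561/4) = 4/13561 ≈ 0.00029496)
A(-48, 31) + Z = (1/3)*(-48)*(1 - 48*31) + 4/13561 = (1/3)*(-48)*(1 - 1488) + 4/13561 = (1/3)*(-48)*(-1487) + 4/13561 = 23792 + 4/13561 = 322643316/13561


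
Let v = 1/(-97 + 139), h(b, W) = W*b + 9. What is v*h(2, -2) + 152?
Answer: 6389/42 ≈ 152.12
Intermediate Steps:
h(b, W) = 9 + W*b
v = 1/42 ≈ 0.023810
v*h(2, -2) + 152 = (9 - 2*2)/42 + 152 = (9 - 4)/42 + 152 = (1/42)*5 + 152 = 5/42 + 152 = 6389/42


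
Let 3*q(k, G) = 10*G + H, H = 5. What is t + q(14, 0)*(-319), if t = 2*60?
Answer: -1235/3 ≈ -411.67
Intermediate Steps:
t = 120
q(k, G) = 5/3 + 10*G/3 (q(k, G) = (10*G + 5)/3 = (5 + 10*G)/3 = 5/3 + 10*G/3)
t + q(14, 0)*(-319) = 120 + (5/3 + (10/3)*0)*(-319) = 120 + (5/3 + 0)*(-319) = 120 + (5/3)*(-319) = 120 - 1595/3 = -1235/3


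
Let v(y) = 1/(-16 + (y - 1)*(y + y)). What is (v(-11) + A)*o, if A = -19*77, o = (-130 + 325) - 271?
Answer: 6893637/62 ≈ 1.1119e+5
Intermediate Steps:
o = -76 (o = 195 - 271 = -76)
v(y) = 1/(-16 + 2*y*(-1 + y)) (v(y) = 1/(-16 + (-1 + y)*(2*y)) = 1/(-16 + 2*y*(-1 + y)))
A = -1463
(v(-11) + A)*o = (1/(2*(-8 + (-11)² - 1*(-11))) - 1463)*(-76) = (1/(2*(-8 + 121 + 11)) - 1463)*(-76) = ((½)/124 - 1463)*(-76) = ((½)*(1/124) - 1463)*(-76) = (1/248 - 1463)*(-76) = -362823/248*(-76) = 6893637/62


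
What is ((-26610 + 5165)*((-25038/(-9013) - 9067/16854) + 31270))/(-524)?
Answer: 101872602691599845/79598273448 ≈ 1.2798e+6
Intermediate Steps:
((-26610 + 5165)*((-25038/(-9013) - 9067/16854) + 31270))/(-524) = -21445*((-25038*(-1/9013) - 9067*1/16854) + 31270)*(-1/524) = -21445*((25038/9013 - 9067/16854) + 31270)*(-1/524) = -21445*(340269581/151905102 + 31270)*(-1/524) = -21445*4750412809121/151905102*(-1/524) = -101872602691599845/151905102*(-1/524) = 101872602691599845/79598273448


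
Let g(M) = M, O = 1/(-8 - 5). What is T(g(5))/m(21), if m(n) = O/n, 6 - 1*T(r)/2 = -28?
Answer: -18564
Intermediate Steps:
O = -1/13 (O = 1/(-13) = -1/13 ≈ -0.076923)
T(r) = 68 (T(r) = 12 - 2*(-28) = 12 + 56 = 68)
m(n) = -1/(13*n)
T(g(5))/m(21) = 68/((-1/13/21)) = 68/((-1/13*1/21)) = 68/(-1/273) = 68*(-273) = -18564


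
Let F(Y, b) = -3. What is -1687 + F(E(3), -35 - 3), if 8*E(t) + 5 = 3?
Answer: -1690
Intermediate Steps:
E(t) = -¼ (E(t) = -5/8 + (⅛)*3 = -5/8 + 3/8 = -¼)
-1687 + F(E(3), -35 - 3) = -1687 - 3 = -1690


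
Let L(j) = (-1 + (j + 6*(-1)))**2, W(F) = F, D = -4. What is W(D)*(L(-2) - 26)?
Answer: -220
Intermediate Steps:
L(j) = (-7 + j)**2 (L(j) = (-1 + (j - 6))**2 = (-1 + (-6 + j))**2 = (-7 + j)**2)
W(D)*(L(-2) - 26) = -4*((-7 - 2)**2 - 26) = -4*((-9)**2 - 26) = -4*(81 - 26) = -4*55 = -220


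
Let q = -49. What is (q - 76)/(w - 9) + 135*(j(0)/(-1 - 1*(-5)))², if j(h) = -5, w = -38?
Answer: 160625/752 ≈ 213.60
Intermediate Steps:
(q - 76)/(w - 9) + 135*(j(0)/(-1 - 1*(-5)))² = (-49 - 76)/(-38 - 9) + 135*(-5/(-1 - 1*(-5)))² = -125/(-47) + 135*(-5/(-1 + 5))² = -125*(-1/47) + 135*(-5/4)² = 125/47 + 135*(-5*¼)² = 125/47 + 135*(-5/4)² = 125/47 + 135*(25/16) = 125/47 + 3375/16 = 160625/752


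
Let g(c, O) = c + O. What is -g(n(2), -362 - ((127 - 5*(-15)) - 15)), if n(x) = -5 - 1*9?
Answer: 563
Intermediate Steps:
n(x) = -14 (n(x) = -5 - 9 = -14)
g(c, O) = O + c
-g(n(2), -362 - ((127 - 5*(-15)) - 15)) = -((-362 - ((127 - 5*(-15)) - 15)) - 14) = -((-362 - ((127 + 75) - 15)) - 14) = -((-362 - (202 - 15)) - 14) = -((-362 - 1*187) - 14) = -((-362 - 187) - 14) = -(-549 - 14) = -1*(-563) = 563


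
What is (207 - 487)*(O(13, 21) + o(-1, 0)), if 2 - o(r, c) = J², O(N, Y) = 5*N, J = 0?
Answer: -18760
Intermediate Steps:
o(r, c) = 2 (o(r, c) = 2 - 1*0² = 2 - 1*0 = 2 + 0 = 2)
(207 - 487)*(O(13, 21) + o(-1, 0)) = (207 - 487)*(5*13 + 2) = -280*(65 + 2) = -280*67 = -18760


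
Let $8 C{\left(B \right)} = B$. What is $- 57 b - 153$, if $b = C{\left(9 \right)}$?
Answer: $- \frac{1737}{8} \approx -217.13$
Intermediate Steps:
$C{\left(B \right)} = \frac{B}{8}$
$b = \frac{9}{8}$ ($b = \frac{1}{8} \cdot 9 = \frac{9}{8} \approx 1.125$)
$- 57 b - 153 = \left(-57\right) \frac{9}{8} - 153 = - \frac{513}{8} - 153 = - \frac{1737}{8}$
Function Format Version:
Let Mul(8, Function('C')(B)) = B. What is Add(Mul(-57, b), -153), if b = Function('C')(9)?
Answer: Rational(-1737, 8) ≈ -217.13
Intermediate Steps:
Function('C')(B) = Mul(Rational(1, 8), B)
b = Rational(9, 8) (b = Mul(Rational(1, 8), 9) = Rational(9, 8) ≈ 1.1250)
Add(Mul(-57, b), -153) = Add(Mul(-57, Rational(9, 8)), -153) = Add(Rational(-513, 8), -153) = Rational(-1737, 8)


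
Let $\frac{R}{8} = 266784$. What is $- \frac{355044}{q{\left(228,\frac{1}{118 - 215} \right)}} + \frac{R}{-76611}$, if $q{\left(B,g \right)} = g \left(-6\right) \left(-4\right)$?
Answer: $\frac{73288209395}{51074} \approx 1.4349 \cdot 10^{6}$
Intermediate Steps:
$R = 2134272$ ($R = 8 \cdot 266784 = 2134272$)
$q{\left(B,g \right)} = 24 g$ ($q{\left(B,g \right)} = - 6 g \left(-4\right) = 24 g$)
$- \frac{355044}{q{\left(228,\frac{1}{118 - 215} \right)}} + \frac{R}{-76611} = - \frac{355044}{24 \frac{1}{118 - 215}} + \frac{2134272}{-76611} = - \frac{355044}{24 \frac{1}{-97}} + 2134272 \left(- \frac{1}{76611}\right) = - \frac{355044}{24 \left(- \frac{1}{97}\right)} - \frac{711424}{25537} = - \frac{355044}{- \frac{24}{97}} - \frac{711424}{25537} = \left(-355044\right) \left(- \frac{97}{24}\right) - \frac{711424}{25537} = \frac{2869939}{2} - \frac{711424}{25537} = \frac{73288209395}{51074}$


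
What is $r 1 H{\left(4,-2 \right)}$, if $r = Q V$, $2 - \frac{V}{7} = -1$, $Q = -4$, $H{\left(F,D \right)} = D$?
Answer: $168$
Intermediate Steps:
$V = 21$ ($V = 14 - -7 = 14 + 7 = 21$)
$r = -84$ ($r = \left(-4\right) 21 = -84$)
$r 1 H{\left(4,-2 \right)} = \left(-84\right) 1 \left(-2\right) = \left(-84\right) \left(-2\right) = 168$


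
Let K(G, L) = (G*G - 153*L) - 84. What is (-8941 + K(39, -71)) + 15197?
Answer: 18556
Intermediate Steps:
K(G, L) = -84 + G**2 - 153*L (K(G, L) = (G**2 - 153*L) - 84 = -84 + G**2 - 153*L)
(-8941 + K(39, -71)) + 15197 = (-8941 + (-84 + 39**2 - 153*(-71))) + 15197 = (-8941 + (-84 + 1521 + 10863)) + 15197 = (-8941 + 12300) + 15197 = 3359 + 15197 = 18556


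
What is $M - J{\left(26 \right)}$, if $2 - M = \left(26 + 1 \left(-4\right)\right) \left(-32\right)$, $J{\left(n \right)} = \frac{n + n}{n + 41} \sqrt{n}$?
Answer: $706 - \frac{52 \sqrt{26}}{67} \approx 702.04$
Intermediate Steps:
$J{\left(n \right)} = \frac{2 n^{\frac{3}{2}}}{41 + n}$ ($J{\left(n \right)} = \frac{2 n}{41 + n} \sqrt{n} = \frac{2 n^{\frac{3}{2}}}{41 + n}$)
$M = 706$ ($M = 2 - \left(26 + 1 \left(-4\right)\right) \left(-32\right) = 2 - \left(26 - 4\right) \left(-32\right) = 2 - 22 \left(-32\right) = 2 - -704 = 2 + 704 = 706$)
$M - J{\left(26 \right)} = 706 - \frac{2 \cdot 26^{\frac{3}{2}}}{41 + 26} = 706 - \frac{2 \cdot 26 \sqrt{26}}{67} = 706 - 2 \cdot 26 \sqrt{26} \cdot \frac{1}{67} = 706 - \frac{52 \sqrt{26}}{67}$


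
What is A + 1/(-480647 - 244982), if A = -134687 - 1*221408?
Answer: -258392858756/725629 ≈ -3.5610e+5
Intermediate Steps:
A = -356095 (A = -134687 - 221408 = -356095)
A + 1/(-480647 - 244982) = -356095 + 1/(-480647 - 244982) = -356095 + 1/(-725629) = -356095 - 1/725629 = -258392858756/725629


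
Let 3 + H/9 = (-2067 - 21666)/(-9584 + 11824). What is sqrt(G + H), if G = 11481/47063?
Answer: I*sqrt(21204747372441255)/13177640 ≈ 11.05*I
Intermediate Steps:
G = 11481/47063 (G = 11481*(1/47063) = 11481/47063 ≈ 0.24395)
H = -274077/2240 (H = -27 + 9*((-2067 - 21666)/(-9584 + 11824)) = -27 + 9*(-23733/2240) = -27 - 213597/2240 = -274077/2240 ≈ -122.36)
sqrt(G + H) = sqrt(11481/47063 - 274077/2240) = sqrt(-12873168411/105421120) = I*sqrt(21204747372441255)/13177640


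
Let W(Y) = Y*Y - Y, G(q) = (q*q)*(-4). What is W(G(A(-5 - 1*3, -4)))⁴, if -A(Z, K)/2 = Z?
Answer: 1213655108131225600000000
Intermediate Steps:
A(Z, K) = -2*Z
G(q) = -4*q² (G(q) = q²*(-4) = -4*q²)
W(Y) = Y² - Y
W(G(A(-5 - 1*3, -4)))⁴ = ((-4*4*(-5 - 1*3)²)*(-1 - 4*4*(-5 - 1*3)²))⁴ = ((-4*4*(-5 - 3)²)*(-1 - 4*4*(-5 - 3)²))⁴ = ((-4*(-2*(-8))²)*(-1 - 4*(-2*(-8))²))⁴ = ((-4*16²)*(-1 - 4*16²))⁴ = ((-4*256)*(-1 - 4*256))⁴ = (-1024*(-1 - 1024))⁴ = (-1024*(-1025))⁴ = 1049600⁴ = 1213655108131225600000000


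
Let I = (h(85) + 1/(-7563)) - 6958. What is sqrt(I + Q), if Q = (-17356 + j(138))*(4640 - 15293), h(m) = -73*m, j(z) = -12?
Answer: sqrt(10582274921799066)/7563 ≈ 13602.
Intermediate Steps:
I = -99551770/7563 (I = (-73*85 + 1/(-7563)) - 6958 = (-6205 - 1/7563) - 6958 = -46928416/7563 - 6958 = -99551770/7563 ≈ -13163.)
Q = 185021304 (Q = (-17356 - 12)*(4640 - 15293) = -17368*(-10653) = 185021304)
sqrt(I + Q) = sqrt(-99551770/7563 + 185021304) = sqrt(1399216570382/7563) = sqrt(10582274921799066)/7563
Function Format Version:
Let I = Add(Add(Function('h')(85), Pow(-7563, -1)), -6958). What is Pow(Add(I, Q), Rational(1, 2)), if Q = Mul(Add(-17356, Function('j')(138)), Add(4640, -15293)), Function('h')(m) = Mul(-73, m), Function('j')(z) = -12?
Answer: Mul(Rational(1, 7563), Pow(10582274921799066, Rational(1, 2))) ≈ 13602.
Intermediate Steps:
I = Rational(-99551770, 7563) (I = Add(Add(Mul(-73, 85), Pow(-7563, -1)), -6958) = Add(Add(-6205, Rational(-1, 7563)), -6958) = Add(Rational(-46928416, 7563), -6958) = Rational(-99551770, 7563) ≈ -13163.)
Q = 185021304 (Q = Mul(Add(-17356, -12), Add(4640, -15293)) = Mul(-17368, -10653) = 185021304)
Pow(Add(I, Q), Rational(1, 2)) = Pow(Add(Rational(-99551770, 7563), 185021304), Rational(1, 2)) = Pow(Rational(1399216570382, 7563), Rational(1, 2)) = Mul(Rational(1, 7563), Pow(10582274921799066, Rational(1, 2)))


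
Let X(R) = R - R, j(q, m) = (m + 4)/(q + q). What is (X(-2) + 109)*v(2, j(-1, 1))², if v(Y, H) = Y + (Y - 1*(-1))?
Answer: 2725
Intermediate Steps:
j(q, m) = (4 + m)/(2*q) (j(q, m) = (4 + m)/((2*q)) = (4 + m)*(1/(2*q)) = (4 + m)/(2*q))
X(R) = 0
v(Y, H) = 1 + 2*Y (v(Y, H) = Y + (Y + 1) = Y + (1 + Y) = 1 + 2*Y)
(X(-2) + 109)*v(2, j(-1, 1))² = (0 + 109)*(1 + 2*2)² = 109*(1 + 4)² = 109*5² = 109*25 = 2725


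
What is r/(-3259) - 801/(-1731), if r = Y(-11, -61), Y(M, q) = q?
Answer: 905350/1880443 ≈ 0.48146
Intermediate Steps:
r = -61
r/(-3259) - 801/(-1731) = -61/(-3259) - 801/(-1731) = -61*(-1/3259) - 801*(-1/1731) = 61/3259 + 267/577 = 905350/1880443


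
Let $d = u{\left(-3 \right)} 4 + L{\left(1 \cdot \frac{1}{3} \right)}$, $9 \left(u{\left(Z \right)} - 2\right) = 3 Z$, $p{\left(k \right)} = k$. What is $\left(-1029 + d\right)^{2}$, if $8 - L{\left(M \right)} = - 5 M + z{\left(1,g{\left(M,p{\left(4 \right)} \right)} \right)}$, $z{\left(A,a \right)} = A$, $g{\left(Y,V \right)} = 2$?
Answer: $\frac{9296401}{9} \approx 1.0329 \cdot 10^{6}$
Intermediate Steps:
$u{\left(Z \right)} = 2 + \frac{Z}{3}$ ($u{\left(Z \right)} = 2 + \frac{3 Z}{9} = 2 + \frac{Z}{3}$)
$L{\left(M \right)} = 7 + 5 M$ ($L{\left(M \right)} = 8 - \left(- 5 M + 1\right) = 8 - \left(1 - 5 M\right) = 8 + \left(-1 + 5 M\right) = 7 + 5 M$)
$d = \frac{38}{3}$ ($d = \left(2 + \frac{1}{3} \left(-3\right)\right) 4 + \left(7 + 5 \cdot 1 \cdot \frac{1}{3}\right) = \left(2 - 1\right) 4 + \left(7 + 5 \cdot 1 \cdot \frac{1}{3}\right) = 1 \cdot 4 + \left(7 + 5 \cdot \frac{1}{3}\right) = 4 + \left(7 + \frac{5}{3}\right) = 4 + \frac{26}{3} = \frac{38}{3} \approx 12.667$)
$\left(-1029 + d\right)^{2} = \left(-1029 + \frac{38}{3}\right)^{2} = \left(- \frac{3049}{3}\right)^{2} = \frac{9296401}{9}$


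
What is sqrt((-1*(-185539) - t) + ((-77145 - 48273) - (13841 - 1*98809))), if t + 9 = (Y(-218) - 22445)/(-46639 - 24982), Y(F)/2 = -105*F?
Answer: sqrt(744291676849853)/71621 ≈ 380.92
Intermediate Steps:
Y(F) = -210*F (Y(F) = 2*(-105*F) = -210*F)
t = -667924/71621 (t = -9 + (-210*(-218) - 22445)/(-46639 - 24982) = -9 + (45780 - 22445)/(-71621) = -9 + 23335*(-1/71621) = -9 - 23335/71621 = -667924/71621 ≈ -9.3258)
sqrt((-1*(-185539) - t) + ((-77145 - 48273) - (13841 - 1*98809))) = sqrt((-1*(-185539) - 1*(-667924/71621)) + ((-77145 - 48273) - (13841 - 1*98809))) = sqrt((185539 + 667924/71621) + (-125418 - (13841 - 98809))) = sqrt(13289156643/71621 + (-125418 - 1*(-84968))) = sqrt(13289156643/71621 + (-125418 + 84968)) = sqrt(13289156643/71621 - 40450) = sqrt(10392087193/71621) = sqrt(744291676849853)/71621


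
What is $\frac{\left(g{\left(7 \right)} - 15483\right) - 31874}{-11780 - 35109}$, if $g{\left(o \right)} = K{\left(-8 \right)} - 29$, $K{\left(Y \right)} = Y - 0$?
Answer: $\frac{47394}{46889} \approx 1.0108$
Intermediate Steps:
$K{\left(Y \right)} = Y$ ($K{\left(Y \right)} = Y + 0 = Y$)
$g{\left(o \right)} = -37$ ($g{\left(o \right)} = -8 - 29 = -37$)
$\frac{\left(g{\left(7 \right)} - 15483\right) - 31874}{-11780 - 35109} = \frac{\left(-37 - 15483\right) - 31874}{-11780 - 35109} = \frac{\left(-37 - 15483\right) - 31874}{-46889} = \left(-15520 - 31874\right) \left(- \frac{1}{46889}\right) = \left(-47394\right) \left(- \frac{1}{46889}\right) = \frac{47394}{46889}$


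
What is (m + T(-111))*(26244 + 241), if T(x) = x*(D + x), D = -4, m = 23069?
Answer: 949063490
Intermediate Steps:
T(x) = x*(-4 + x)
(m + T(-111))*(26244 + 241) = (23069 - 111*(-4 - 111))*(26244 + 241) = (23069 - 111*(-115))*26485 = (23069 + 12765)*26485 = 35834*26485 = 949063490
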